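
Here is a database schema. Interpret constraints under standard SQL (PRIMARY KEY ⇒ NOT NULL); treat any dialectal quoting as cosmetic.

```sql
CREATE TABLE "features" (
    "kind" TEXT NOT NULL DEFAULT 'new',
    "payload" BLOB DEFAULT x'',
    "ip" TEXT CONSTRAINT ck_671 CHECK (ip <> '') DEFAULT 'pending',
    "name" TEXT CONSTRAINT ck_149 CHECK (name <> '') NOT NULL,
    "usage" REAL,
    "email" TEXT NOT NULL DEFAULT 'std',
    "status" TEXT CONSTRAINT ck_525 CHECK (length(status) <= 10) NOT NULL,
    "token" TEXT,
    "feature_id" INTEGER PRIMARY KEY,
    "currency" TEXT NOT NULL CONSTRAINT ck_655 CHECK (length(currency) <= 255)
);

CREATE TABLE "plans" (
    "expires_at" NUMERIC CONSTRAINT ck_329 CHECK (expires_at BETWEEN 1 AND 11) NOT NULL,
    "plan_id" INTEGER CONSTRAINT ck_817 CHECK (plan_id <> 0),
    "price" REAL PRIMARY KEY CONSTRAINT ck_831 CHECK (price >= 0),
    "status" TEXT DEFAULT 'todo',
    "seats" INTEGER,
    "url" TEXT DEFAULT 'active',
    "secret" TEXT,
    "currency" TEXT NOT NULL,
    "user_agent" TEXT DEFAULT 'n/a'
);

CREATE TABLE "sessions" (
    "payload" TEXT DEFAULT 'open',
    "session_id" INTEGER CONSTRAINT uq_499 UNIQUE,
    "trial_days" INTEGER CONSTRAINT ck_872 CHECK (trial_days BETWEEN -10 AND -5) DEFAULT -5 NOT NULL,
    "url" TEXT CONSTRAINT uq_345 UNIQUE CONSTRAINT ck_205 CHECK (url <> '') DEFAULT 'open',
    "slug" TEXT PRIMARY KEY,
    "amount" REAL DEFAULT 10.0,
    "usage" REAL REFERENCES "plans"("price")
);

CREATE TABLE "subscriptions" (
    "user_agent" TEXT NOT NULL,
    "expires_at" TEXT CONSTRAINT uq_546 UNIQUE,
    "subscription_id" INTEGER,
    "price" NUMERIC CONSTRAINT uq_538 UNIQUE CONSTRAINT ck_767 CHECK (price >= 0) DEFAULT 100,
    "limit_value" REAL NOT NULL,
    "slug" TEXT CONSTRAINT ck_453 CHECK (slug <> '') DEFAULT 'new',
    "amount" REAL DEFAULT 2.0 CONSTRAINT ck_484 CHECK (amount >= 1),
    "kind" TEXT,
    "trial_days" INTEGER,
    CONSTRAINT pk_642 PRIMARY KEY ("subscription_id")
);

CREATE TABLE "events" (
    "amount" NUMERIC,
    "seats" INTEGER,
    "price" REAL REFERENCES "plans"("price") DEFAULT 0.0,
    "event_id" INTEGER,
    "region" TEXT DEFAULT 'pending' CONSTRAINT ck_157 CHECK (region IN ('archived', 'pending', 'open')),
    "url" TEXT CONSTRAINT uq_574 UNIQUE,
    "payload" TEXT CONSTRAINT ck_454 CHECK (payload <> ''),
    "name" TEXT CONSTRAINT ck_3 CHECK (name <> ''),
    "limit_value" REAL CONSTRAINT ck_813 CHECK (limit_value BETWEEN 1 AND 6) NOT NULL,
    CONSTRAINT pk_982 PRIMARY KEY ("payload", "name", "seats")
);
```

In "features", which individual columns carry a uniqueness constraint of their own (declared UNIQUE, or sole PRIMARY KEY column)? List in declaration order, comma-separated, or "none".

- kind: no UNIQUE or single-column PK constraint.
- payload: no UNIQUE or single-column PK constraint.
- ip: no UNIQUE or single-column PK constraint.
- name: no UNIQUE or single-column PK constraint.
- usage: no UNIQUE or single-column PK constraint.
- email: no UNIQUE or single-column PK constraint.
- status: no UNIQUE or single-column PK constraint.
- token: no UNIQUE or single-column PK constraint.
- feature_id: single-column PRIMARY KEY → unique.
- currency: no UNIQUE or single-column PK constraint.

feature_id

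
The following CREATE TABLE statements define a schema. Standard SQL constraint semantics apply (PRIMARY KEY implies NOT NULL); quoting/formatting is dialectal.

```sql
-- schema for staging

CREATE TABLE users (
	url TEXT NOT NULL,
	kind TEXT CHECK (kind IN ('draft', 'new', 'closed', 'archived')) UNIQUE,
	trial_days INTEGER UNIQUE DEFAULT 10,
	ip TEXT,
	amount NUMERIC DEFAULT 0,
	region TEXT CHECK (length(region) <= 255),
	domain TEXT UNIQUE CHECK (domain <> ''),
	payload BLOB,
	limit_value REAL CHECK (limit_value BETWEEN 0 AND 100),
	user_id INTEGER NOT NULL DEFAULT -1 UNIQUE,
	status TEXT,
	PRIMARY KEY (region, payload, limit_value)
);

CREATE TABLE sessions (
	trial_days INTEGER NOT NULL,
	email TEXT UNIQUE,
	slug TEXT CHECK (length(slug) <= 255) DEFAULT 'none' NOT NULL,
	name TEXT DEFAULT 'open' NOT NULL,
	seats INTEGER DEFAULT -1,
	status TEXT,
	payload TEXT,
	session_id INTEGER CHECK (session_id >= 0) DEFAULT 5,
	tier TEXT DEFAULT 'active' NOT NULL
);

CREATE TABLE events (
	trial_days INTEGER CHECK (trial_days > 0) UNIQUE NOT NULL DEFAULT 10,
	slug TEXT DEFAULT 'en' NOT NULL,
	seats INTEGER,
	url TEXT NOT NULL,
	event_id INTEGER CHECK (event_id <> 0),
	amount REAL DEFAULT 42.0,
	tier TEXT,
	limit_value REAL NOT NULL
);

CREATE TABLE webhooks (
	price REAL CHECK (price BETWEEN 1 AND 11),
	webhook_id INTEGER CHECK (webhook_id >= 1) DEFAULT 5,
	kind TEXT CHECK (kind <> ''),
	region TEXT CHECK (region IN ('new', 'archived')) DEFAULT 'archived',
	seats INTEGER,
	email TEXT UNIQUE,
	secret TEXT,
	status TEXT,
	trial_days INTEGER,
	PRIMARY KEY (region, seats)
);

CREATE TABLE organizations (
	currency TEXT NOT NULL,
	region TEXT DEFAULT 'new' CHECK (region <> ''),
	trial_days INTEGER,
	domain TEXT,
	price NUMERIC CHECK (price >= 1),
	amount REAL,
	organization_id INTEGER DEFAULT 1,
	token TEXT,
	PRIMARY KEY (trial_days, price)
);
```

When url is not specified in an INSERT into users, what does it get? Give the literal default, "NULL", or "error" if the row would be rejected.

url has no DEFAULT clause.
Omitting it would insert NULL, but it is declared NOT NULL, so the INSERT fails.

error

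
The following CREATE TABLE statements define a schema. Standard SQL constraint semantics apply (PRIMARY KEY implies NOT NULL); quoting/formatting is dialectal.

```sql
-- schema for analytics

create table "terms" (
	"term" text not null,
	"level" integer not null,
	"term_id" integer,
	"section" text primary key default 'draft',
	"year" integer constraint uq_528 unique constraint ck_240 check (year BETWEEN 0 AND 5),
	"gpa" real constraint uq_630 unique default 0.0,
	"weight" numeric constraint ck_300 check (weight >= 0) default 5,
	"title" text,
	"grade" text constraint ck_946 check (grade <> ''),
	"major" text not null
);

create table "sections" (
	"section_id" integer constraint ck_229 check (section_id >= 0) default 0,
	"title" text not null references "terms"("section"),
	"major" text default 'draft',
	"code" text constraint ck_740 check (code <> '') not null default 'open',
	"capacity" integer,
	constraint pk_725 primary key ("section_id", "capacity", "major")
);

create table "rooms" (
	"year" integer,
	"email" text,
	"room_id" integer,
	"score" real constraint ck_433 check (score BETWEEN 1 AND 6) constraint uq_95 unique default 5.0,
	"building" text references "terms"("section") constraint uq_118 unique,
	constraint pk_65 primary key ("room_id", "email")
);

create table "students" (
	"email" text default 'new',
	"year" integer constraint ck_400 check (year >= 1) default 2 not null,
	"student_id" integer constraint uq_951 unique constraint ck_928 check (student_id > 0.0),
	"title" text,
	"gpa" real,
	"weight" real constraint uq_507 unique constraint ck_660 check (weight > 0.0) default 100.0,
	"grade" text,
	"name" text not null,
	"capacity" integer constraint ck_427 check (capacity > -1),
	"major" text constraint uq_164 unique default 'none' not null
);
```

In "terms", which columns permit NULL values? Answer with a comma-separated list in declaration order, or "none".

term_id, year, gpa, weight, title, grade

- term: declared NOT NULL → not nullable.
- level: declared NOT NULL → not nullable.
- term_id: no NOT NULL constraint applies → nullable.
- section: part of the PRIMARY KEY, which implies NOT NULL → not nullable.
- year: CHECK does not forbid NULL (a CHECK constraint passes when its expression is NULL) → nullable.
- gpa: UNIQUE does not imply NOT NULL → nullable.
- weight: CHECK does not forbid NULL (a CHECK constraint passes when its expression is NULL) → nullable.
- title: no NOT NULL constraint applies → nullable.
- grade: CHECK does not forbid NULL (a CHECK constraint passes when its expression is NULL) → nullable.
- major: declared NOT NULL → not nullable.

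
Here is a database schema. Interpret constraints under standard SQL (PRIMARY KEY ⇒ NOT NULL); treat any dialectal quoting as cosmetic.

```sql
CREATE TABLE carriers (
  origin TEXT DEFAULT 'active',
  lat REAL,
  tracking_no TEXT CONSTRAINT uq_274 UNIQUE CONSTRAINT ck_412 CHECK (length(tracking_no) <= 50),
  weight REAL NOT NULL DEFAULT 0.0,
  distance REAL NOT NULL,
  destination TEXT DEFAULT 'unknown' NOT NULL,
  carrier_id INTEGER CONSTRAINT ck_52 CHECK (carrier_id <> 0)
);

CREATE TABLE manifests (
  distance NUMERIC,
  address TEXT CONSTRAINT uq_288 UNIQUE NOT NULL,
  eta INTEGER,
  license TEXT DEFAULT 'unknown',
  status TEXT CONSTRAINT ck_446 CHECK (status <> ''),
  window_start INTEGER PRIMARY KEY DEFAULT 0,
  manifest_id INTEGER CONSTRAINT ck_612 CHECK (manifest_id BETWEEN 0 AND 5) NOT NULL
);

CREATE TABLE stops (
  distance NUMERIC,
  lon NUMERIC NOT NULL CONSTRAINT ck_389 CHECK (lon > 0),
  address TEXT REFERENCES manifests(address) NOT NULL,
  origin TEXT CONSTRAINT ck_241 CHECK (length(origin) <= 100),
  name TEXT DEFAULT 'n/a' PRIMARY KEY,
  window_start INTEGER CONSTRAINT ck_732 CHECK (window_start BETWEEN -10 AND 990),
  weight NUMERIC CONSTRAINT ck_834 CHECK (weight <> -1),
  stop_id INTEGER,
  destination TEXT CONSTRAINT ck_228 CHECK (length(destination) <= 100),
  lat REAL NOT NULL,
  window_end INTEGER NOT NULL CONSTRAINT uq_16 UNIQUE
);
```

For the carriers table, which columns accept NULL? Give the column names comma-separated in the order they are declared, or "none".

origin, lat, tracking_no, carrier_id

- origin: DEFAULT only fills an omitted column; an explicit NULL is still allowed → nullable.
- lat: no NOT NULL constraint applies → nullable.
- tracking_no: CHECK does not forbid NULL (a CHECK constraint passes when its expression is NULL) → nullable.
- weight: declared NOT NULL → not nullable.
- distance: declared NOT NULL → not nullable.
- destination: declared NOT NULL → not nullable.
- carrier_id: CHECK does not forbid NULL (a CHECK constraint passes when its expression is NULL) → nullable.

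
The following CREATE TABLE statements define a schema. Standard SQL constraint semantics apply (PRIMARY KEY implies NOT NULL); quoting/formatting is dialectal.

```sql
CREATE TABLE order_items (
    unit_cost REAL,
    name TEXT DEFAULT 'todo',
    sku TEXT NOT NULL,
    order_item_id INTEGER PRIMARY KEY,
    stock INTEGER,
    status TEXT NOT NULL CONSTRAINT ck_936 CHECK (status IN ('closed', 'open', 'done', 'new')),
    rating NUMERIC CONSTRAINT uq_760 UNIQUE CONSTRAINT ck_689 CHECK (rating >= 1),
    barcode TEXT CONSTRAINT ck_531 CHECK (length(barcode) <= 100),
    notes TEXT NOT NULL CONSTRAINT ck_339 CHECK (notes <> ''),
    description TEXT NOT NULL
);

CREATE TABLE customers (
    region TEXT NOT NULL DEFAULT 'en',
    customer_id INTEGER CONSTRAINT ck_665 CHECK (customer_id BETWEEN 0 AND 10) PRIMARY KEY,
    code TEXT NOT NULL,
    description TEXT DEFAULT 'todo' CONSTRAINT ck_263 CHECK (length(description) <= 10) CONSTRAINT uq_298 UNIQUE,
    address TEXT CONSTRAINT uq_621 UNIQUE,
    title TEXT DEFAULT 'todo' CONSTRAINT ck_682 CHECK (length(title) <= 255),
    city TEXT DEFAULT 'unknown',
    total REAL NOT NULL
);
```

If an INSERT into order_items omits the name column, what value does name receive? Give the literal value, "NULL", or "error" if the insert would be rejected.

name has an explicit DEFAULT 'todo'.
When the column is omitted from an INSERT, that default is used.

'todo'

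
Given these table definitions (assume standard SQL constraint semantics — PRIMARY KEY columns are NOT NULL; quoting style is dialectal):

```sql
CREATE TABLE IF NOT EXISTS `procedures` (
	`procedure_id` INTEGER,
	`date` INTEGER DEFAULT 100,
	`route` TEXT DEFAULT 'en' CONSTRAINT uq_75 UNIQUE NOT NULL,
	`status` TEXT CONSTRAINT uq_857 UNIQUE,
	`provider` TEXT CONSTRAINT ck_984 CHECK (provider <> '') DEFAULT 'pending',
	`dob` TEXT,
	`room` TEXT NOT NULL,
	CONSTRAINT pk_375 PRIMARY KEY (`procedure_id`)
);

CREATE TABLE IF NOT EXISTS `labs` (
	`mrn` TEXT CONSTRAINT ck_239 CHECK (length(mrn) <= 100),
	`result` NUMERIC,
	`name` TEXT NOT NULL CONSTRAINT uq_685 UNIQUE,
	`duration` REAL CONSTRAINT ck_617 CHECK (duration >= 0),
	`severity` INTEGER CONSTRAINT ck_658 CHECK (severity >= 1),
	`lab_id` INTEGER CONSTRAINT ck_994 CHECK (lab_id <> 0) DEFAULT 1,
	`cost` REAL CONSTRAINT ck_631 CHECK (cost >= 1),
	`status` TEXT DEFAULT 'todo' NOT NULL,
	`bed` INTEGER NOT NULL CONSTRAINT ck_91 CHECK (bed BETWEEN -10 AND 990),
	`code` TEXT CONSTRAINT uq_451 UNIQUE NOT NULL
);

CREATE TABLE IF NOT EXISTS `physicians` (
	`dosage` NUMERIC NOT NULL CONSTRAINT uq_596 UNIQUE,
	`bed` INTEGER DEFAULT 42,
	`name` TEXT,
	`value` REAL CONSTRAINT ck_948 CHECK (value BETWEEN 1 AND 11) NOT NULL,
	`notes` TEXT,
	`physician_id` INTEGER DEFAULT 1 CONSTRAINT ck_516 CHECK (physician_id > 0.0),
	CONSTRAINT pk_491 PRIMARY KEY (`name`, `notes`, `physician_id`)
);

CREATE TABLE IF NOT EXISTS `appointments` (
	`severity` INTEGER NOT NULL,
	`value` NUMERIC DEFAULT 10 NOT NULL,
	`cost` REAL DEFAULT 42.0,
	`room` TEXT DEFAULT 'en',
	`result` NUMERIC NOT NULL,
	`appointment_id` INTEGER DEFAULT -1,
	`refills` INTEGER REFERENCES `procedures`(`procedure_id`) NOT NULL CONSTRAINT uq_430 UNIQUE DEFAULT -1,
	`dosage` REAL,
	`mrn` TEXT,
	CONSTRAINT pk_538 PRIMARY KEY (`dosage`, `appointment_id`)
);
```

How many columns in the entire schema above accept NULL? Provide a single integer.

procedures: 4 nullable (date, status, provider, dob — PK (procedure_id) and explicit NOT NULL columns excluded).
labs: 6 nullable (mrn, result, duration, severity, lab_id, cost — PK none and explicit NOT NULL columns excluded).
physicians: 1 nullable (bed — PK (name, notes, physician_id) and explicit NOT NULL columns excluded).
appointments: 3 nullable (cost, room, mrn — PK (dosage, appointment_id) and explicit NOT NULL columns excluded).
Total: 4 + 6 + 1 + 3 = 14.

14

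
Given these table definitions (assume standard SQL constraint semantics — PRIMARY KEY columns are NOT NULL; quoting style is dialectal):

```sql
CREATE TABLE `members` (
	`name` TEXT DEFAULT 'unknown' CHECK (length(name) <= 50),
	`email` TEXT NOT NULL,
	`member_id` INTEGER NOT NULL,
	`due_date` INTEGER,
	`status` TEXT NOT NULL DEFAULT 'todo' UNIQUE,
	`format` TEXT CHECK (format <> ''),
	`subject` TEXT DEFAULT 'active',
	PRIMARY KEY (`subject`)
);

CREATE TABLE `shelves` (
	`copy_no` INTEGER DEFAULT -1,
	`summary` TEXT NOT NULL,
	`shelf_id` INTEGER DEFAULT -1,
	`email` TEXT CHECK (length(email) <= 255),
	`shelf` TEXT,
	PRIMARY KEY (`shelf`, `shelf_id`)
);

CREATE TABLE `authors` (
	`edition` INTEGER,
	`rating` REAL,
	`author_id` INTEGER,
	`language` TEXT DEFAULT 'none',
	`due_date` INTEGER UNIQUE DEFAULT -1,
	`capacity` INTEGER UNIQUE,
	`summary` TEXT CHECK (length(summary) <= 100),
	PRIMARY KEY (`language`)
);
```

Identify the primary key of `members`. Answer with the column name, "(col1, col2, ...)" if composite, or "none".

subject is declared PRIMARY KEY as a table-level PRIMARY KEY clause.

subject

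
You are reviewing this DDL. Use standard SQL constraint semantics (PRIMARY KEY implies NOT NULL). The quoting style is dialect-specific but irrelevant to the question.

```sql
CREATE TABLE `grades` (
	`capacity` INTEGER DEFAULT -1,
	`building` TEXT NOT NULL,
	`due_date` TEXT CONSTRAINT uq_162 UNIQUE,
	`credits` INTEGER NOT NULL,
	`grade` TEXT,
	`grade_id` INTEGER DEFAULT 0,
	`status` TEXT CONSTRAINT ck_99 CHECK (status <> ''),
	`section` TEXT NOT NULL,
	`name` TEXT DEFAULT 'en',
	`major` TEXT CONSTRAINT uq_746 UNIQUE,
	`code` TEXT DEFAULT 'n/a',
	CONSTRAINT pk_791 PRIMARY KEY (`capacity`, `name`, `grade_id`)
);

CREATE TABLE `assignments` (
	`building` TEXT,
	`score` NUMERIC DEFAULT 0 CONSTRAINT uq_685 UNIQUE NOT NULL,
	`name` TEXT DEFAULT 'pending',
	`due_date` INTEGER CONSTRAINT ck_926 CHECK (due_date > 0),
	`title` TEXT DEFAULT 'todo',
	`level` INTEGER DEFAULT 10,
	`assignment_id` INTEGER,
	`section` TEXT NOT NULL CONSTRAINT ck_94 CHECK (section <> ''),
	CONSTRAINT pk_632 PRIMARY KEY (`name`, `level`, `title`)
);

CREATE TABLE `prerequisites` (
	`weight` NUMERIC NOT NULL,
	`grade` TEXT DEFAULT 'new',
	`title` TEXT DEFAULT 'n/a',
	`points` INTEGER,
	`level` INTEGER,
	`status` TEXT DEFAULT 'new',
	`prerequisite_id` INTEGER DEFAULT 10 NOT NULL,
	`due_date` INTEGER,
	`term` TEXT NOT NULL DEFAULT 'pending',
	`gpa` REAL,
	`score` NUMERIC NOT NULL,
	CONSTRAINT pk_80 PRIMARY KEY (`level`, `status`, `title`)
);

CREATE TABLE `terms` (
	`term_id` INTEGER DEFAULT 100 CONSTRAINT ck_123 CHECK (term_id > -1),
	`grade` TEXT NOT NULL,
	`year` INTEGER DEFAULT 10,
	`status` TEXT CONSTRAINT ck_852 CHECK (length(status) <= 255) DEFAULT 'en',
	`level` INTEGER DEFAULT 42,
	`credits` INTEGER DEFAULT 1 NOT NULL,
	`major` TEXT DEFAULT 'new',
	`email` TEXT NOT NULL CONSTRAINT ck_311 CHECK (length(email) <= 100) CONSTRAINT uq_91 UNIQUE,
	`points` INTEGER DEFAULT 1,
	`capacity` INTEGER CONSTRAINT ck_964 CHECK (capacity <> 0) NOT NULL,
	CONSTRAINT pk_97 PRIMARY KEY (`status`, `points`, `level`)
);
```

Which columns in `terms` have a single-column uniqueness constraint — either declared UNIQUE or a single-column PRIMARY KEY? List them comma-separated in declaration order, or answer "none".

- term_id: no UNIQUE or single-column PK constraint.
- grade: no UNIQUE or single-column PK constraint.
- year: no UNIQUE or single-column PK constraint.
- status: part of a composite PRIMARY KEY — only the tuple is unique, not this column on its own.
- level: part of a composite PRIMARY KEY — only the tuple is unique, not this column on its own.
- credits: no UNIQUE or single-column PK constraint.
- major: no UNIQUE or single-column PK constraint.
- email: declared UNIQUE → unique.
- points: part of a composite PRIMARY KEY — only the tuple is unique, not this column on its own.
- capacity: no UNIQUE or single-column PK constraint.

email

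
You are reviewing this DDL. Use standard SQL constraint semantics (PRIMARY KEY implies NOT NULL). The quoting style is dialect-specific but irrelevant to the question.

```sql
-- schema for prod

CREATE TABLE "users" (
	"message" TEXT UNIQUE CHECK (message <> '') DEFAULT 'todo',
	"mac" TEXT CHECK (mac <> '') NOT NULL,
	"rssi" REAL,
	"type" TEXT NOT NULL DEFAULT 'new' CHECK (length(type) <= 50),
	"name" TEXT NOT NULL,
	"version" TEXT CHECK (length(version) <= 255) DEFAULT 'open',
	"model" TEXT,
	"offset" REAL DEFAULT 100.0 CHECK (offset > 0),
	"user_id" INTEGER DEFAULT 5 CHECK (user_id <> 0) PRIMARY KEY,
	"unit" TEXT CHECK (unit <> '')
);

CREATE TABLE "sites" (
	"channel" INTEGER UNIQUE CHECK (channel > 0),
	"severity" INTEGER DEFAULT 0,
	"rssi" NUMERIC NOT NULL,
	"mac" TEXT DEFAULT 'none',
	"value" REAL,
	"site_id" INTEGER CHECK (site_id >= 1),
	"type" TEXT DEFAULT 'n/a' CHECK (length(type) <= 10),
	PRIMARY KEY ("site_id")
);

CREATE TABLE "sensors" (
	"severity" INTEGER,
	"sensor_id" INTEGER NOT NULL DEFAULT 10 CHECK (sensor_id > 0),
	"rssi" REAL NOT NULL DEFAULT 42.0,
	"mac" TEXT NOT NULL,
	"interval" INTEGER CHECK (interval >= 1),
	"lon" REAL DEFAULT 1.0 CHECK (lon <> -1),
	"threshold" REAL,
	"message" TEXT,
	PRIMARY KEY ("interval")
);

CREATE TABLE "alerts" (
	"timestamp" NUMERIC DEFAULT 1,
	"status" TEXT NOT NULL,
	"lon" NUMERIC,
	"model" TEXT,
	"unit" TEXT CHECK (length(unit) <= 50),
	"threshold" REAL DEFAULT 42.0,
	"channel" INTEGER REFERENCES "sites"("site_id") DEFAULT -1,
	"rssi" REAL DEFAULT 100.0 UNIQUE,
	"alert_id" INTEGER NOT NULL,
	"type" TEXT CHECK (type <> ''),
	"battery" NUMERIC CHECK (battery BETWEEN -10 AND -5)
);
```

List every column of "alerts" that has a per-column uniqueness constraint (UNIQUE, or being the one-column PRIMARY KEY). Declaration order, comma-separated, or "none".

rssi

- timestamp: no UNIQUE or single-column PK constraint.
- status: no UNIQUE or single-column PK constraint.
- lon: no UNIQUE or single-column PK constraint.
- model: no UNIQUE or single-column PK constraint.
- unit: no UNIQUE or single-column PK constraint.
- threshold: no UNIQUE or single-column PK constraint.
- channel: no UNIQUE or single-column PK constraint.
- rssi: declared UNIQUE → unique.
- alert_id: no UNIQUE or single-column PK constraint.
- type: no UNIQUE or single-column PK constraint.
- battery: no UNIQUE or single-column PK constraint.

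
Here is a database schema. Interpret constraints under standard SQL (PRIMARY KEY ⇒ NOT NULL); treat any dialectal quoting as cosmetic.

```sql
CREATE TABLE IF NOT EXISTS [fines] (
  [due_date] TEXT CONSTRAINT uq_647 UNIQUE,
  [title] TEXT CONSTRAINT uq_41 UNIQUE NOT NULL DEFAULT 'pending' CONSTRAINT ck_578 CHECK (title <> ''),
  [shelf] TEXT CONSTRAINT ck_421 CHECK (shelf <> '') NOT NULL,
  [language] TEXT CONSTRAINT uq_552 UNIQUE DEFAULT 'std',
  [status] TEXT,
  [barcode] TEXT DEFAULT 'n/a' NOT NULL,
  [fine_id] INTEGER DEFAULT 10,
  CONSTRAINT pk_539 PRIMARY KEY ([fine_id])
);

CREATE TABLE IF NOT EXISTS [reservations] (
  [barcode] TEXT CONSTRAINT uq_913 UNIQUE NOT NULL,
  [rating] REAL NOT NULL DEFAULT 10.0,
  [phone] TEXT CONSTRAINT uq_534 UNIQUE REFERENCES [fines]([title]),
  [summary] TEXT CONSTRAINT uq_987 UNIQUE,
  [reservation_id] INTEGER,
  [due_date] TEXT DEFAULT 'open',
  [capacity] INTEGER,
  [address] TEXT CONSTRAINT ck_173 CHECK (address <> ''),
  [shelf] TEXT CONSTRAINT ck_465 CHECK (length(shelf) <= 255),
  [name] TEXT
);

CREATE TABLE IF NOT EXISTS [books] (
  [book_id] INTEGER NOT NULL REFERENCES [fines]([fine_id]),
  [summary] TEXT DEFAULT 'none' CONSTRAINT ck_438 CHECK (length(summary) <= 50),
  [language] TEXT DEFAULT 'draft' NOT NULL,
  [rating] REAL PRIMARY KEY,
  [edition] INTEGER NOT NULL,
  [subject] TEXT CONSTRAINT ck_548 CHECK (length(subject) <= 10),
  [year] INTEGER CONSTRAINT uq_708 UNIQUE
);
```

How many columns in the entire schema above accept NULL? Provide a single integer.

14

fines: 3 nullable (due_date, language, status — PK (fine_id) and explicit NOT NULL columns excluded).
reservations: 8 nullable (phone, summary, reservation_id, due_date, capacity, address, shelf, name — PK none and explicit NOT NULL columns excluded).
books: 3 nullable (summary, subject, year — PK (rating) and explicit NOT NULL columns excluded).
Total: 3 + 8 + 3 = 14.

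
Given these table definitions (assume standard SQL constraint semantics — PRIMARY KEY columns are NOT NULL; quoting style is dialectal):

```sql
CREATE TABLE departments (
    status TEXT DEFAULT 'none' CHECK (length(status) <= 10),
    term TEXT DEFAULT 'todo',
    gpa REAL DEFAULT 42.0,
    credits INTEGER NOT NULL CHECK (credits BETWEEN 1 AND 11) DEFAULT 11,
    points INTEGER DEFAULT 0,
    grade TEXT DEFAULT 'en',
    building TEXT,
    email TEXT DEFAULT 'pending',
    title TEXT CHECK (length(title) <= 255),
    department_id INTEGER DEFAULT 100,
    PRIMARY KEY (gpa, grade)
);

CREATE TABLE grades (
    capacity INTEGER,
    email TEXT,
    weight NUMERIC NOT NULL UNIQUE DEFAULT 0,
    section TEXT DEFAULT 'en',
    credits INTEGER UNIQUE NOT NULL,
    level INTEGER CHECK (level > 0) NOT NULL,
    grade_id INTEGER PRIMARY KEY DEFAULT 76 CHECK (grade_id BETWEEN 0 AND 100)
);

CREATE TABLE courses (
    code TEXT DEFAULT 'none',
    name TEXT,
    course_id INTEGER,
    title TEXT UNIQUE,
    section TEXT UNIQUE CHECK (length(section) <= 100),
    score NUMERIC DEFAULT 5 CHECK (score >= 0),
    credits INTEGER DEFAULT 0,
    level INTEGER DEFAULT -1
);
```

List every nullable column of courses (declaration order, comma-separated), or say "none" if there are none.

code, name, course_id, title, section, score, credits, level

- code: DEFAULT only fills an omitted column; an explicit NULL is still allowed → nullable.
- name: no NOT NULL constraint applies → nullable.
- course_id: no NOT NULL constraint applies → nullable.
- title: UNIQUE does not imply NOT NULL → nullable.
- section: CHECK does not forbid NULL (a CHECK constraint passes when its expression is NULL) → nullable.
- score: CHECK does not forbid NULL (a CHECK constraint passes when its expression is NULL) → nullable.
- credits: DEFAULT only fills an omitted column; an explicit NULL is still allowed → nullable.
- level: DEFAULT only fills an omitted column; an explicit NULL is still allowed → nullable.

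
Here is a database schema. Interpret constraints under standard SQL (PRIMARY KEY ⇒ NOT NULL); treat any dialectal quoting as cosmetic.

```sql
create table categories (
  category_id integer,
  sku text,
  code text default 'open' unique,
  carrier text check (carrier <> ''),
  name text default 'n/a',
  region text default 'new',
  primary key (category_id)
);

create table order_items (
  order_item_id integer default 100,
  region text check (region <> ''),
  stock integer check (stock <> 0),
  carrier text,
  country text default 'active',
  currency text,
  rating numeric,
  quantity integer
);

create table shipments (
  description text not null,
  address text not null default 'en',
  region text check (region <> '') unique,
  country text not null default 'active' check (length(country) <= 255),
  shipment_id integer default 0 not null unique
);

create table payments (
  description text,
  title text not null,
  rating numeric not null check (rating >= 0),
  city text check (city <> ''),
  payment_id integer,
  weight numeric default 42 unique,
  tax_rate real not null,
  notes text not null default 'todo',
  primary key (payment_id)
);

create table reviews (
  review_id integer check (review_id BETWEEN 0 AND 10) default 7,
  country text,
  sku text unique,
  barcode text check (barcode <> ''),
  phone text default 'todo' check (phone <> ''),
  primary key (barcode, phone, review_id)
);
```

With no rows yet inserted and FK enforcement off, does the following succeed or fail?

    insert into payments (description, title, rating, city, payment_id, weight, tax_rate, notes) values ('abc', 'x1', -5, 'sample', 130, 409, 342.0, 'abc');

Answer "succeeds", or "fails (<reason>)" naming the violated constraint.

The value -5 for rating violates CHECK (rating >= 0).

fails (CHECK on rating)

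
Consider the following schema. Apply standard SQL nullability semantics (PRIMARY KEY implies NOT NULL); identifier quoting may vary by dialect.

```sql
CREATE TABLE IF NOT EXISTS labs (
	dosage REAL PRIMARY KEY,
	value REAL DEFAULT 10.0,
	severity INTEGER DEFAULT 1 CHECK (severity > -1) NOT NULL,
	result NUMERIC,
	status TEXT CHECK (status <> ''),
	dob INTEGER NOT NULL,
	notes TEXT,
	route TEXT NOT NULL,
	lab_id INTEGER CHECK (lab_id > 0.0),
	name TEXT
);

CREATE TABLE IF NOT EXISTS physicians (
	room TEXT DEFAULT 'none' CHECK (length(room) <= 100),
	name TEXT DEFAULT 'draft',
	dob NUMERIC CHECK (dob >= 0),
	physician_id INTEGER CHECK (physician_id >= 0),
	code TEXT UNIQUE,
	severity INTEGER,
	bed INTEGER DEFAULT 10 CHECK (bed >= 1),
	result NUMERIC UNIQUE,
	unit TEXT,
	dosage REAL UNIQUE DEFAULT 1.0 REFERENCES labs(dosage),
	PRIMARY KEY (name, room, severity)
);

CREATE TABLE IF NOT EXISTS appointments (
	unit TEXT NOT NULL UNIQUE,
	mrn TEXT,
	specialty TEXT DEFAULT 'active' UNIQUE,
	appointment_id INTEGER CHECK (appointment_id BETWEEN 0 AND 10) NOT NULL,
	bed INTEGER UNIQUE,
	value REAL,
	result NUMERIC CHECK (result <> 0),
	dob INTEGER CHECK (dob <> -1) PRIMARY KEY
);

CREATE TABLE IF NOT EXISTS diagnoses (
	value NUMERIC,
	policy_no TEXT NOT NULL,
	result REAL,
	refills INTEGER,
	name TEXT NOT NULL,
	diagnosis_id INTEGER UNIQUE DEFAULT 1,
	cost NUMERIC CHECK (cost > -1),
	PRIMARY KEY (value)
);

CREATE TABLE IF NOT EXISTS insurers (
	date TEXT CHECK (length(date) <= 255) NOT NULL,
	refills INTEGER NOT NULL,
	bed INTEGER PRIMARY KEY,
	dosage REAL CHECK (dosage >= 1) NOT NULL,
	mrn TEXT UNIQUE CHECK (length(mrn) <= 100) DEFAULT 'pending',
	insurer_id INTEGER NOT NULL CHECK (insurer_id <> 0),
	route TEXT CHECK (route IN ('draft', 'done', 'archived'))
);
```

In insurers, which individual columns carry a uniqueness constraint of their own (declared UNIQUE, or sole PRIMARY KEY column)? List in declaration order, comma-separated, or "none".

- date: no UNIQUE or single-column PK constraint.
- refills: no UNIQUE or single-column PK constraint.
- bed: single-column PRIMARY KEY → unique.
- dosage: no UNIQUE or single-column PK constraint.
- mrn: declared UNIQUE → unique.
- insurer_id: no UNIQUE or single-column PK constraint.
- route: no UNIQUE or single-column PK constraint.

bed, mrn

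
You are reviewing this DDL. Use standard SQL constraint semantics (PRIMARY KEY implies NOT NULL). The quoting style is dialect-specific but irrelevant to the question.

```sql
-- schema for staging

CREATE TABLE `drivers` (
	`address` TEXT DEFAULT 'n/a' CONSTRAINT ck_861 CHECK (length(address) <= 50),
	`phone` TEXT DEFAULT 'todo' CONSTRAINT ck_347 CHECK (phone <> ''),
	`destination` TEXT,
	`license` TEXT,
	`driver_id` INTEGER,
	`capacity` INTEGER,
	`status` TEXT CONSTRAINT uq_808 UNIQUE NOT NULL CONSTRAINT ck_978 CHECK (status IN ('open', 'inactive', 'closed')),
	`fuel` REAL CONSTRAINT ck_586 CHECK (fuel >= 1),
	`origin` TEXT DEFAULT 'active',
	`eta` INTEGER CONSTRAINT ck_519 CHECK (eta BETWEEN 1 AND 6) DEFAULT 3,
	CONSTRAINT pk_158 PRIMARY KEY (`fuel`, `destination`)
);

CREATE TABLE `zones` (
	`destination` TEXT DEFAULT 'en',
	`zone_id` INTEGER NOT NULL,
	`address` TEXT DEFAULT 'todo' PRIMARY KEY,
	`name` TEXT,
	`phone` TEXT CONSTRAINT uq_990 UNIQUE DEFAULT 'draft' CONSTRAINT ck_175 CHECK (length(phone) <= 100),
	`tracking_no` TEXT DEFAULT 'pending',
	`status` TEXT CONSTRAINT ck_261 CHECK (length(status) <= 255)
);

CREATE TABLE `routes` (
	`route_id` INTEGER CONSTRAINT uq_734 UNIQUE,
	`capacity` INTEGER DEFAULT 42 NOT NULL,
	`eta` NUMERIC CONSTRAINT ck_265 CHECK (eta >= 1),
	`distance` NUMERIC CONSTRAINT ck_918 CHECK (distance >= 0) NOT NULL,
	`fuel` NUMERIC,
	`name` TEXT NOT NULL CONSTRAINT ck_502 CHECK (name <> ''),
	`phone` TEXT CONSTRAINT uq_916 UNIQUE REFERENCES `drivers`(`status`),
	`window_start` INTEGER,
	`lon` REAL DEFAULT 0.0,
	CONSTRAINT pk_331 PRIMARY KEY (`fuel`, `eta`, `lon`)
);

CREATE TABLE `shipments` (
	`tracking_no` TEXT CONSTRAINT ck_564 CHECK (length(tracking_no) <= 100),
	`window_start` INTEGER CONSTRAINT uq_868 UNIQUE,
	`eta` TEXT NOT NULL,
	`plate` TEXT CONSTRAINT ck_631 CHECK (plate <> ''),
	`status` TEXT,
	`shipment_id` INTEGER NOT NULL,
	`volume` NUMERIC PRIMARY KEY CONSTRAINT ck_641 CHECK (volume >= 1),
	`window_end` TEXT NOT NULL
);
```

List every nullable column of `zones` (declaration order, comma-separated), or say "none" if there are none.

- destination: DEFAULT only fills an omitted column; an explicit NULL is still allowed → nullable.
- zone_id: declared NOT NULL → not nullable.
- address: part of the PRIMARY KEY, which implies NOT NULL → not nullable.
- name: no NOT NULL constraint applies → nullable.
- phone: CHECK does not forbid NULL (a CHECK constraint passes when its expression is NULL) → nullable.
- tracking_no: DEFAULT only fills an omitted column; an explicit NULL is still allowed → nullable.
- status: CHECK does not forbid NULL (a CHECK constraint passes when its expression is NULL) → nullable.

destination, name, phone, tracking_no, status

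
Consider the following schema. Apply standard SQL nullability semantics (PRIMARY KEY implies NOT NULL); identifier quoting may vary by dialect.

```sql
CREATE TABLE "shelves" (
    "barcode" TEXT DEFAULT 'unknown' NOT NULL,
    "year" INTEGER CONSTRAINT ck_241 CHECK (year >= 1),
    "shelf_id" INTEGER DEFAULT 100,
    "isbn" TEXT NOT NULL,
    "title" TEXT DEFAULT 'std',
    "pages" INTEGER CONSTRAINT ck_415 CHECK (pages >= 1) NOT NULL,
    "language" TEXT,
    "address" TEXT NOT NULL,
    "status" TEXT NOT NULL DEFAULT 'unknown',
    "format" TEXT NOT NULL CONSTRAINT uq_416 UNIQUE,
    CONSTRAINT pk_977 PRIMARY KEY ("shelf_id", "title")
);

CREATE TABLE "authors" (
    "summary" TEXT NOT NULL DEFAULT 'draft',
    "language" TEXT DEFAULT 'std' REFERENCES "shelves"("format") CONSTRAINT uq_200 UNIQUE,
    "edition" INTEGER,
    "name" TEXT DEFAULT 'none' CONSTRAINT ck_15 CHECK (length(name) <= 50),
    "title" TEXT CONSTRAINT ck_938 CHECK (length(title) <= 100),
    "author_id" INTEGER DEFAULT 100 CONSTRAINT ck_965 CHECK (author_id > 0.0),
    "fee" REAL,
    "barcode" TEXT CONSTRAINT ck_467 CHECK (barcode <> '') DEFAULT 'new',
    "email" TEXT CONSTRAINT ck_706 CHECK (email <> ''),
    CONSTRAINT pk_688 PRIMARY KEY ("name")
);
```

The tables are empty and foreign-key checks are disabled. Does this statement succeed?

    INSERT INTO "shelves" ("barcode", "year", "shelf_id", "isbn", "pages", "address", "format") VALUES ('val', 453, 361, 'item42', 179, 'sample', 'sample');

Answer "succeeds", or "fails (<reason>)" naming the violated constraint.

succeeds

NOT NULL columns: address is supplied; barcode is supplied; format is supplied; isbn is supplied; pages is supplied; shelf_id is supplied; status defaults to 'unknown'; title defaults to 'std'.
CHECK constraints: 453 satisfies (year >= 1); 179 satisfies (pages >= 1).
No constraint is violated.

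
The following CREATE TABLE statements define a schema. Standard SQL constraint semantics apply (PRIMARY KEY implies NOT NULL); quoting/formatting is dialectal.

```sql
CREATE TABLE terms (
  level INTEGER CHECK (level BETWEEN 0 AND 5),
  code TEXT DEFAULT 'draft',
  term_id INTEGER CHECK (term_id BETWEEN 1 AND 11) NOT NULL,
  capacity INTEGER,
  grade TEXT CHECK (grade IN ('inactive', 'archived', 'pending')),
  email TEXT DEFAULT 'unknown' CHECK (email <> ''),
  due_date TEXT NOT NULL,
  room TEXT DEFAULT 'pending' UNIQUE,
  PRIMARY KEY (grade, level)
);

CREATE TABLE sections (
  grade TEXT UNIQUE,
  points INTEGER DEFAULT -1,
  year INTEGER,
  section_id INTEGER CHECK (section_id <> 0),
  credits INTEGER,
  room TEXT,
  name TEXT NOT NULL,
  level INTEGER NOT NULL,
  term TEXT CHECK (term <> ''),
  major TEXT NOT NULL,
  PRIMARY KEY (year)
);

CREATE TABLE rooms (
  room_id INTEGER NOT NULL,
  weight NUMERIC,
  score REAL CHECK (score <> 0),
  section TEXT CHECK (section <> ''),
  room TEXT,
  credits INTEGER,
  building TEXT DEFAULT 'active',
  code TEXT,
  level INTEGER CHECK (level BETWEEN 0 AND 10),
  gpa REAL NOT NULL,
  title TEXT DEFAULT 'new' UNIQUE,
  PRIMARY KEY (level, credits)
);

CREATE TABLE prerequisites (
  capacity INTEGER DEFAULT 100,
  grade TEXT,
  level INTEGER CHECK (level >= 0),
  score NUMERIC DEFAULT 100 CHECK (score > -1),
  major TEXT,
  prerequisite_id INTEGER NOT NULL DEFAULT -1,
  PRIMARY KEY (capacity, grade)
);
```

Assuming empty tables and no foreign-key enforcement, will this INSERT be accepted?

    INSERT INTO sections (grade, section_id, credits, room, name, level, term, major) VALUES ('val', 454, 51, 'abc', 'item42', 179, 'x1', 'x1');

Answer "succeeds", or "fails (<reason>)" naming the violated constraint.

fails (NOT NULL on year)

year is omitted from the column list and has no DEFAULT, so it would receive NULL.
But year is part of the PRIMARY KEY (implied NOT NULL).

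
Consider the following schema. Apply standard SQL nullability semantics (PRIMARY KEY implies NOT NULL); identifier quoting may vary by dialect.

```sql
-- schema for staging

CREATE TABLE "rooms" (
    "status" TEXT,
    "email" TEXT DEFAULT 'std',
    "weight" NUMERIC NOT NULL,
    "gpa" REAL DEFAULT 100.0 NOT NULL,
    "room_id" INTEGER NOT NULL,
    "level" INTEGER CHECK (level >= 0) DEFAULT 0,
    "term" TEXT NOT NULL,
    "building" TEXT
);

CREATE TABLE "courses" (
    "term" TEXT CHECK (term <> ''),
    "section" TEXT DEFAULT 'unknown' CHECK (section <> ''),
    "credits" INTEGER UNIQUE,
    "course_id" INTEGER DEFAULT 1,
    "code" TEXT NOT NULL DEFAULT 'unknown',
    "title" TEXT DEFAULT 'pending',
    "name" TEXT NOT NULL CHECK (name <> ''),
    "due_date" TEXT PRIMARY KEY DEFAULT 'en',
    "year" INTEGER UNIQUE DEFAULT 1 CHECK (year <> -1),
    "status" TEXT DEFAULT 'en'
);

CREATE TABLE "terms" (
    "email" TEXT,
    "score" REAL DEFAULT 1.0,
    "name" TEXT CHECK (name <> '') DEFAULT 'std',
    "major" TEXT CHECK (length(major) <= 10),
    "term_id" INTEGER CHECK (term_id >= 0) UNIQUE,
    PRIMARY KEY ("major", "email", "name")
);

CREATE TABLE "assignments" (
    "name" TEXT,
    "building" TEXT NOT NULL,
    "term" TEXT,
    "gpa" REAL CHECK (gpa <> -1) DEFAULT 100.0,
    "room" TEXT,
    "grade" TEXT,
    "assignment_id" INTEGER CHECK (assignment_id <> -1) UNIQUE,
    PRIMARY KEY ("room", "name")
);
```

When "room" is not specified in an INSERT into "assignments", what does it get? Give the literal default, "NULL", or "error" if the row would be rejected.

room has no DEFAULT clause.
Omitting it would insert NULL, but it is part of the PRIMARY KEY, so the INSERT fails.

error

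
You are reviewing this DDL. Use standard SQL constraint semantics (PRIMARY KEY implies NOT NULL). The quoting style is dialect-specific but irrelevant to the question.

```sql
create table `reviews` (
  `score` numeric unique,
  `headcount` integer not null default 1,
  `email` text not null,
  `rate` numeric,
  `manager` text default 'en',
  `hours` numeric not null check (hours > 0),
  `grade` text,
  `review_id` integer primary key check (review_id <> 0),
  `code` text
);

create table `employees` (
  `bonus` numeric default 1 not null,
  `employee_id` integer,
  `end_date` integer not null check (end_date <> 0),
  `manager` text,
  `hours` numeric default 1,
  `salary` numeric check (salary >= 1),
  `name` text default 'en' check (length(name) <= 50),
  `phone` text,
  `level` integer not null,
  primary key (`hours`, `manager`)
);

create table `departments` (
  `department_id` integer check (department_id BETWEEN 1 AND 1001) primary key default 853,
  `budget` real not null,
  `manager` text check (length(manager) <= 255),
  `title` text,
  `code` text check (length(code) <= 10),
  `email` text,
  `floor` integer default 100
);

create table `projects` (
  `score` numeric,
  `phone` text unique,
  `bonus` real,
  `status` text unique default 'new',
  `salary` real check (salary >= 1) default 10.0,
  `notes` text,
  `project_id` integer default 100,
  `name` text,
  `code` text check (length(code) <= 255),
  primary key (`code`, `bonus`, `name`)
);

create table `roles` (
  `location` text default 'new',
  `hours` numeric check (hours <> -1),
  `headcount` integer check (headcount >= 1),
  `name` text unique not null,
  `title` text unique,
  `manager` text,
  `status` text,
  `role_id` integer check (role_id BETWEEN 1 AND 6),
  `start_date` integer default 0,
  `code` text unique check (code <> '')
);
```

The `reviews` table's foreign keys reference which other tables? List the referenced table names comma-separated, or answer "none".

No column in reviews has a REFERENCES clause.

none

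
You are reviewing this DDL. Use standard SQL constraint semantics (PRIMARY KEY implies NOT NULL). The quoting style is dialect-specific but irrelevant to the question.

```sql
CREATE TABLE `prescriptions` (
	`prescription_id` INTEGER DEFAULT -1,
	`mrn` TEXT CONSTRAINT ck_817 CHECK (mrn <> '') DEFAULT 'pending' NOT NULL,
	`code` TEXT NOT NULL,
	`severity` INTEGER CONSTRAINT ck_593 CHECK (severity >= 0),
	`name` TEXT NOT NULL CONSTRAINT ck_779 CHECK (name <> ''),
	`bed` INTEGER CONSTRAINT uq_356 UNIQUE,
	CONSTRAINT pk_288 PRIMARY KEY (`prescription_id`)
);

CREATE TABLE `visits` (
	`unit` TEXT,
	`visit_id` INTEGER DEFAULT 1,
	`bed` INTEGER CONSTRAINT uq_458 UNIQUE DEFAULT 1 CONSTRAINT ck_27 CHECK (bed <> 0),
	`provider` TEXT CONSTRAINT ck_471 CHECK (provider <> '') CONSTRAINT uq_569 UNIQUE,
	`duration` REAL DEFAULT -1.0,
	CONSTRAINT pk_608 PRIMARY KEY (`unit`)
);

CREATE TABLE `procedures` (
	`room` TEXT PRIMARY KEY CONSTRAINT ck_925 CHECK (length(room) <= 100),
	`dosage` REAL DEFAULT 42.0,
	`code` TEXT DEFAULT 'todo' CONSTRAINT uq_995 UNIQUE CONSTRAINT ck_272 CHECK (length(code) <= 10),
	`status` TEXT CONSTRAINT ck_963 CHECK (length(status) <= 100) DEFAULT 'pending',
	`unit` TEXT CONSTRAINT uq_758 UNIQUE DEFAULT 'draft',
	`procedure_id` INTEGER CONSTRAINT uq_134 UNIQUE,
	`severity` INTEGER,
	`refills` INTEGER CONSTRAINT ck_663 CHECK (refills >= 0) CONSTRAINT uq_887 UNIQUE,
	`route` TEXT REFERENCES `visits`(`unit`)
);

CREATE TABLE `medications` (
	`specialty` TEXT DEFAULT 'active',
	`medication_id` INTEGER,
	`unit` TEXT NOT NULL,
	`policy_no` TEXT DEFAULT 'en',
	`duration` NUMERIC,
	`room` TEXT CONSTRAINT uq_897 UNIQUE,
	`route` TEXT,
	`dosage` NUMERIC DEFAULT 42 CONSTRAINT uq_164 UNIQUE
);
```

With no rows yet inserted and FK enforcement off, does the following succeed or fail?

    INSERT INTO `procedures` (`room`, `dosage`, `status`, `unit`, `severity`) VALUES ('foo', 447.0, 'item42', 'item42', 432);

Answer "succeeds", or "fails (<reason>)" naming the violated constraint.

succeeds

NOT NULL columns: room is supplied.
CHECK constraints: 'foo' satisfies (length(room) <= 100); 'item42' satisfies (length(status) <= 100).
No constraint is violated.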